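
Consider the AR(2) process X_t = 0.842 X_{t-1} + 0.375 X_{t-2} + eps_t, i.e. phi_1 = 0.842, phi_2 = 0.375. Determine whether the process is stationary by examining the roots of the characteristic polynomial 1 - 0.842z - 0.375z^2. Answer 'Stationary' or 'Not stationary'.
\text{Not stationary}

The AR(p) characteristic polynomial is P(z) = 1 - 0.842z - 0.375z^2.
Stationarity requires all roots to lie outside the unit circle, i.e. |z| > 1 for every root.
Set 1 + (-0.842) z + (-0.375) z^2 = 0, i.e. a z^2 + b z + c = 0 with a = -0.375, b = -0.842, c = 1.
Discriminant D = b^2 - 4ac = (-0.842)^2 - 4*(-0.375)*1 = 0.708964 - (-1.5) = 2.208964.
D >= 0, so the roots are real: z = (-b +/- sqrt(D)) / (2a) = (0.842 +/- 1.486258) / (-0.75).
  z_1 = (0.842 + 1.486258) / (-0.75) = -3.1043,   |z_1| = 3.1043.
  z_2 = (0.842 - 1.486258) / (-0.75) = 0.859,   |z_2| = 0.859.
Moduli of all roots: 3.1043, 0.8590.
All moduli strictly greater than 1? No.
Verdict: Not stationary.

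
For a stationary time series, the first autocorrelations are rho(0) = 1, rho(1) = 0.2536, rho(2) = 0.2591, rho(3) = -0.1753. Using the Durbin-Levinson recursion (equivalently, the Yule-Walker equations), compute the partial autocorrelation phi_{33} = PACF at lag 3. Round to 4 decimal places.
\phi_{33} = -0.3129

The PACF at lag k is phi_{kk}, the last component of the solution
to the Yule-Walker system G_k phi = r_k where
  (G_k)_{ij} = rho(|i - j|), (r_k)_i = rho(i), i,j = 1..k.
Equivalently, Durbin-Levinson gives phi_{kk} iteratively:
  phi_{11} = rho(1)
  phi_{kk} = [rho(k) - sum_{j=1..k-1} phi_{k-1,j} rho(k-j)]
            / [1 - sum_{j=1..k-1} phi_{k-1,j} rho(j)],
  phi_{k,j} = phi_{k-1,j} - phi_{kk} phi_{k-1,k-j},  j = 1..k-1.
Step k = 1:
  phi_11 = rho(1) = 0.2536.
Step k = 2:
  phi_22 = [rho(2) - phi_11 rho(1)] / [1 - phi_11 rho(1)] = [0.2591 - (0.2536)(0.2536)] / [1 - (0.2536)(0.2536)]
         = 0.19478704 / 0.93568704 = 0.208175.
  Update: phi_21 = phi_11 - phi_22 phi_11 = 0.2536 - (0.208175)(0.2536) = 0.200807.
Step k = 3:
  phi_33 = [rho(3) - phi_21 rho(2) - phi_22 rho(1)] / [1 - phi_21 rho(1) - phi_22 rho(2)]
    numerator   = -0.1753 - (0.200807)(0.2591) - (0.208175)(0.2536) = -0.28012231
    denominator = 1 - (0.200807)(0.2536) - (0.208175)(0.2591) = 0.89513717
  phi_33 = -0.28012231 / 0.89513717 = -0.3129.
Therefore phi_{33} = -0.3129.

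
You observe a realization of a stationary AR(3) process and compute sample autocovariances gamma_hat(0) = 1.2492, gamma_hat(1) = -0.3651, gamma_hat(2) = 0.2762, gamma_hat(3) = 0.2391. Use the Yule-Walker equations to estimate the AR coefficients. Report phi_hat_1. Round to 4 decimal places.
\hat\phi_{1} = -0.2970

The Yule-Walker equations for an AR(p) process read, in matrix form,
  Gamma_p phi = r_p,   with   (Gamma_p)_{ij} = gamma(|i - j|),
                       (r_p)_i = gamma(i),   i,j = 1..p.
Substitute the sample gammas (Toeplitz matrix and right-hand side of size 3):
  Gamma_p = [[1.2492, -0.3651, 0.2762], [-0.3651, 1.2492, -0.3651], [0.2762, -0.3651, 1.2492]]
  r_p     = [-0.3651, 0.2762, 0.2391]
Written out (R1..R3):
  (R1) 1.2492 phi_1 - 0.3651 phi_2 + 0.2762 phi_3 = -0.3651
  (R2) -0.3651 phi_1 + 1.2492 phi_2 - 0.3651 phi_3 = 0.2762
  (R3) 0.2762 phi_1 - 0.3651 phi_2 + 1.2492 phi_3 = 0.2391
Gaussian elimination:
  R2 <- R2 - (-0.3651/1.2492) R1 = R2 - (-0.292267) R1:  1.142493 phi_2 - 0.284376 phi_3 = 0.169493
  R3 <- R3 - (0.2762/1.2492) R1 = R3 - (0.221102) R1:  -0.284376 phi_2 + 1.188132 phi_3 = 0.319824
  R3 <- R3 - (-0.284376/1.142493) R2 = R3 - (-0.248908) R2:  1.117348 phi_3 = 0.362012
Back-substitution:
  phi_hat_3 = 0.362012 / 1.117348 = 0.323992
  phi_hat_2 = (0.169493 - (-0.284376)(0.323992)) / 1.142493 = 0.228998
  phi_hat_1 = (-0.3651 - (-0.3651)(0.228998) - (0.2762)(0.323992)) / 1.2492 = -0.296974
So phi_hat = [-0.2970, 0.2290, 0.3240].
Therefore phi_hat_1 = -0.2970.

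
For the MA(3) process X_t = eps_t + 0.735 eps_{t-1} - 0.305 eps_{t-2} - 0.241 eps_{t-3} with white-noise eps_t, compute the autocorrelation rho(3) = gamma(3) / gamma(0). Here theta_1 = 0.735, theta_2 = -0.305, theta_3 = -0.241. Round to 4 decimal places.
\rho(3) = -0.1425

For an MA(q) process with theta_0 = 1, the autocovariance is
  gamma(k) = sigma^2 * sum_{i=0..q-k} theta_i * theta_{i+k},
and rho(k) = gamma(k) / gamma(0). Sigma^2 cancels.
  numerator   = (1)*(-0.241) = -0.241.
  denominator = (1)^2 + (0.735)^2 + (-0.305)^2 + (-0.241)^2 = 1.691331.
  rho(3) = -0.241 / 1.691331 = -0.1425.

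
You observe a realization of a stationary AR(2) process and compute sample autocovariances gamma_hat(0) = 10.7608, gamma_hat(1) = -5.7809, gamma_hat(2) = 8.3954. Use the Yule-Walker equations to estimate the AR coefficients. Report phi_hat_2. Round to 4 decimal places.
\hat\phi_{2} = 0.6910

The Yule-Walker equations for an AR(p) process read, in matrix form,
  Gamma_p phi = r_p,   with   (Gamma_p)_{ij} = gamma(|i - j|),
                       (r_p)_i = gamma(i),   i,j = 1..p.
Substitute the sample gammas (Toeplitz matrix and right-hand side of size 2):
  Gamma_p = [[10.7608, -5.7809], [-5.7809, 10.7608]]
  r_p     = [-5.7809, 8.3954]
Written out:
  10.7608 phi_1 - 5.7809 phi_2 = -5.7809
  -5.7809 phi_1 + 10.7608 phi_2 = 8.3954
Solve by Cramer's rule:
  det = gamma(0)^2 - gamma(1)^2 = (10.7608)^2 - (-5.7809)^2 = 115.79481664 - 33.41880481 = 82.37601183
  phi_hat_1 = [gamma(1) gamma(0) - gamma(1) gamma(2)] / det = [(-5.7809)(10.7608) - (-5.7809)(8.3954)] / 82.37601183 = -13.67414086 / 82.37601183 = -0.166
  phi_hat_2 = [gamma(0) gamma(2) - gamma(1)^2] / det = [(10.7608)(8.3954) - (-5.7809)^2] / 82.37601183 = 56.92241551 / 82.37601183 = 0.691
So phi_hat = [-0.1660, 0.6910].
Therefore phi_hat_2 = 0.6910.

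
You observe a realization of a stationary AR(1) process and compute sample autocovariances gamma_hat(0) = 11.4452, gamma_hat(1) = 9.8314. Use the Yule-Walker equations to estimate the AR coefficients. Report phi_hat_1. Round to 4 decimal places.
\hat\phi_{1} = 0.8590

The Yule-Walker equations for an AR(p) process read, in matrix form,
  Gamma_p phi = r_p,   with   (Gamma_p)_{ij} = gamma(|i - j|),
                       (r_p)_i = gamma(i),   i,j = 1..p.
Substitute the sample gammas (Toeplitz matrix and right-hand side of size 1):
  Gamma_p = [[11.4452]]
  r_p     = [9.8314]
With p = 1 this is the single equation gamma(0) phi_1 = gamma(1):
  phi_hat_1 = gamma(1) / gamma(0) = 9.8314 / 11.4452 = 0.8590.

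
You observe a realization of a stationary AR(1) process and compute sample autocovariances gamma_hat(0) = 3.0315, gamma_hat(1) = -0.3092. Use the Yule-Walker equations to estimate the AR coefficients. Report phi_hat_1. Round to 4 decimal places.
\hat\phi_{1} = -0.1020

The Yule-Walker equations for an AR(p) process read, in matrix form,
  Gamma_p phi = r_p,   with   (Gamma_p)_{ij} = gamma(|i - j|),
                       (r_p)_i = gamma(i),   i,j = 1..p.
Substitute the sample gammas (Toeplitz matrix and right-hand side of size 1):
  Gamma_p = [[3.0315]]
  r_p     = [-0.3092]
With p = 1 this is the single equation gamma(0) phi_1 = gamma(1):
  phi_hat_1 = gamma(1) / gamma(0) = -0.3092 / 3.0315 = -0.1020.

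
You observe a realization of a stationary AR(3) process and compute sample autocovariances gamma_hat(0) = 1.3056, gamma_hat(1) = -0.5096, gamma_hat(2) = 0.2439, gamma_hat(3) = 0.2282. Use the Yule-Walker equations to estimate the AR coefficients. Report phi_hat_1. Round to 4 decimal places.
\hat\phi_{1} = -0.3870

The Yule-Walker equations for an AR(p) process read, in matrix form,
  Gamma_p phi = r_p,   with   (Gamma_p)_{ij} = gamma(|i - j|),
                       (r_p)_i = gamma(i),   i,j = 1..p.
Substitute the sample gammas (Toeplitz matrix and right-hand side of size 3):
  Gamma_p = [[1.3056, -0.5096, 0.2439], [-0.5096, 1.3056, -0.5096], [0.2439, -0.5096, 1.3056]]
  r_p     = [-0.5096, 0.2439, 0.2282]
Written out (R1..R3):
  (R1) 1.3056 phi_1 - 0.5096 phi_2 + 0.2439 phi_3 = -0.5096
  (R2) -0.5096 phi_1 + 1.3056 phi_2 - 0.5096 phi_3 = 0.2439
  (R3) 0.2439 phi_1 - 0.5096 phi_2 + 1.3056 phi_3 = 0.2282
Gaussian elimination:
  R2 <- R2 - (-0.5096/1.3056) R1 = R2 - (-0.390319) R1:  1.106694 phi_2 - 0.414401 phi_3 = 0.044994
  R3 <- R3 - (0.2439/1.3056) R1 = R3 - (0.186811) R1:  -0.414401 phi_2 + 1.260037 phi_3 = 0.323399
  R3 <- R3 - (-0.414401/1.106694) R2 = R3 - (-0.37445) R2:  1.104864 phi_3 = 0.340247
Back-substitution:
  phi_hat_3 = 0.340247 / 1.104864 = 0.307953
  phi_hat_2 = (0.044994 - (-0.414401)(0.307953)) / 1.106694 = 0.155969
  phi_hat_1 = (-0.5096 - (-0.5096)(0.155969) - (0.2439)(0.307953)) / 1.3056 = -0.38697
So phi_hat = [-0.3870, 0.1560, 0.3080].
Therefore phi_hat_1 = -0.3870.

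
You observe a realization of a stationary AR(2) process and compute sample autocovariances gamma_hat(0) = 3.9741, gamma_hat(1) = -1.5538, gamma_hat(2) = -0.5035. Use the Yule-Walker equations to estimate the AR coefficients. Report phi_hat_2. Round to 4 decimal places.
\hat\phi_{2} = -0.3300

The Yule-Walker equations for an AR(p) process read, in matrix form,
  Gamma_p phi = r_p,   with   (Gamma_p)_{ij} = gamma(|i - j|),
                       (r_p)_i = gamma(i),   i,j = 1..p.
Substitute the sample gammas (Toeplitz matrix and right-hand side of size 2):
  Gamma_p = [[3.9741, -1.5538], [-1.5538, 3.9741]]
  r_p     = [-1.5538, -0.5035]
Written out:
  3.9741 phi_1 - 1.5538 phi_2 = -1.5538
  -1.5538 phi_1 + 3.9741 phi_2 = -0.5035
Solve by Cramer's rule:
  det = gamma(0)^2 - gamma(1)^2 = (3.9741)^2 - (-1.5538)^2 = 15.79347081 - 2.41429444 = 13.37917637
  phi_hat_1 = [gamma(1) gamma(0) - gamma(1) gamma(2)] / det = [(-1.5538)(3.9741) - (-1.5538)(-0.5035)] / 13.37917637 = -6.95729488 / 13.37917637 = -0.52
  phi_hat_2 = [gamma(0) gamma(2) - gamma(1)^2] / det = [(3.9741)(-0.5035) - (-1.5538)^2] / 13.37917637 = -4.41525379 / 13.37917637 = -0.33
So phi_hat = [-0.5200, -0.3300].
Therefore phi_hat_2 = -0.3300.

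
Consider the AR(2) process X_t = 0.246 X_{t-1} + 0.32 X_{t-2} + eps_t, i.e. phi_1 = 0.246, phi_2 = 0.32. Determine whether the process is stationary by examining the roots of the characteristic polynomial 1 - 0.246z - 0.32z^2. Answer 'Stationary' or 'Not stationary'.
\text{Stationary}

The AR(p) characteristic polynomial is P(z) = 1 - 0.246z - 0.32z^2.
Stationarity requires all roots to lie outside the unit circle, i.e. |z| > 1 for every root.
Set 1 + (-0.246) z + (-0.32) z^2 = 0, i.e. a z^2 + b z + c = 0 with a = -0.32, b = -0.246, c = 1.
Discriminant D = b^2 - 4ac = (-0.246)^2 - 4*(-0.32)*1 = 0.060516 - (-1.28) = 1.340516.
D >= 0, so the roots are real: z = (-b +/- sqrt(D)) / (2a) = (0.246 +/- 1.157807) / (-0.64).
  z_1 = (0.246 + 1.157807) / (-0.64) = -2.1934,   |z_1| = 2.1934.
  z_2 = (0.246 - 1.157807) / (-0.64) = 1.4247,   |z_2| = 1.4247.
Moduli of all roots: 2.1934, 1.4247.
All moduli strictly greater than 1? Yes.
Verdict: Stationary.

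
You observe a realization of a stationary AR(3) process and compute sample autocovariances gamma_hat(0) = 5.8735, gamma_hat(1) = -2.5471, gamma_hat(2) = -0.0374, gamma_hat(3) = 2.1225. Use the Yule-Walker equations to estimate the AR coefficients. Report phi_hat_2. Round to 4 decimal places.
\hat\phi_{2} = -0.0610

The Yule-Walker equations for an AR(p) process read, in matrix form,
  Gamma_p phi = r_p,   with   (Gamma_p)_{ij} = gamma(|i - j|),
                       (r_p)_i = gamma(i),   i,j = 1..p.
Substitute the sample gammas (Toeplitz matrix and right-hand side of size 3):
  Gamma_p = [[5.8735, -2.5471, -0.0374], [-2.5471, 5.8735, -2.5471], [-0.0374, -2.5471, 5.8735]]
  r_p     = [-2.5471, -0.0374, 2.1225]
Written out (R1..R3):
  (R1) 5.8735 phi_1 - 2.5471 phi_2 - 0.0374 phi_3 = -2.5471
  (R2) -2.5471 phi_1 + 5.8735 phi_2 - 2.5471 phi_3 = -0.0374
  (R3) -0.0374 phi_1 - 2.5471 phi_2 + 5.8735 phi_3 = 2.1225
Gaussian elimination:
  R2 <- R2 - (-2.5471/5.8735) R1 = R2 - (-0.43366) R1:  4.768925 phi_2 - 2.563319 phi_3 = -1.141975
  R3 <- R3 - (-0.0374/5.8735) R1 = R3 - (-0.006368) R1:  -2.563319 phi_2 + 5.873262 phi_3 = 2.106281
  R3 <- R3 - (-2.563319/4.768925) R2 = R3 - (-0.537504) R2:  4.495466 phi_3 = 1.492465
Back-substitution:
  phi_hat_3 = 1.492465 / 4.495466 = 0.331993
  phi_hat_2 = (-1.141975 - (-2.563319)(0.331993)) / 4.768925 = -0.061014
  phi_hat_1 = (-2.5471 - (-2.5471)(-0.061014) - (-0.0374)(0.331993)) / 5.8735 = -0.458005
So phi_hat = [-0.4580, -0.0610, 0.3320].
Therefore phi_hat_2 = -0.0610.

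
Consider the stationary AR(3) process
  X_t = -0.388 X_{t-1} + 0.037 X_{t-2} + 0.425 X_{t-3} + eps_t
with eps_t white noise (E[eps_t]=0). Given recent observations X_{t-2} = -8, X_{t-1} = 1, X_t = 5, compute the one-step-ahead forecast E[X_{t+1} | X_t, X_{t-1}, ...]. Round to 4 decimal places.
E[X_{t+1} \mid \mathcal F_t] = -5.3030

For an AR(p) model X_t = c + sum_i phi_i X_{t-i} + eps_t, the
one-step-ahead conditional mean is
  E[X_{t+1} | X_t, ...] = c + sum_i phi_i X_{t+1-i}.
Substitute known values:
  E[X_{t+1} | ...] = (-0.388) * (5) + (0.037) * (1) + (0.425) * (-8)
                   = -5.3030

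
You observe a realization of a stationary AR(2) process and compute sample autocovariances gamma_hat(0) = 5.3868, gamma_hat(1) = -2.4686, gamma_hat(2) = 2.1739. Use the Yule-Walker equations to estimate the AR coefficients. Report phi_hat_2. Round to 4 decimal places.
\hat\phi_{2} = 0.2450

The Yule-Walker equations for an AR(p) process read, in matrix form,
  Gamma_p phi = r_p,   with   (Gamma_p)_{ij} = gamma(|i - j|),
                       (r_p)_i = gamma(i),   i,j = 1..p.
Substitute the sample gammas (Toeplitz matrix and right-hand side of size 2):
  Gamma_p = [[5.3868, -2.4686], [-2.4686, 5.3868]]
  r_p     = [-2.4686, 2.1739]
Written out:
  5.3868 phi_1 - 2.4686 phi_2 = -2.4686
  -2.4686 phi_1 + 5.3868 phi_2 = 2.1739
Solve by Cramer's rule:
  det = gamma(0)^2 - gamma(1)^2 = (5.3868)^2 - (-2.4686)^2 = 29.01761424 - 6.09398596 = 22.92362828
  phi_hat_1 = [gamma(1) gamma(0) - gamma(1) gamma(2)] / det = [(-2.4686)(5.3868) - (-2.4686)(2.1739)] / 22.92362828 = -7.93136494 / 22.92362828 = -0.346
  phi_hat_2 = [gamma(0) gamma(2) - gamma(1)^2] / det = [(5.3868)(2.1739) - (-2.4686)^2] / 22.92362828 = 5.61637856 / 22.92362828 = 0.245
So phi_hat = [-0.3460, 0.2450].
Therefore phi_hat_2 = 0.2450.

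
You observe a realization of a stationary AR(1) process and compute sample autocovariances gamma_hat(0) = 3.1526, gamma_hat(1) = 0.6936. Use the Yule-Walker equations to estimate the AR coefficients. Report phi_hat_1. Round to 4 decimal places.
\hat\phi_{1} = 0.2200

The Yule-Walker equations for an AR(p) process read, in matrix form,
  Gamma_p phi = r_p,   with   (Gamma_p)_{ij} = gamma(|i - j|),
                       (r_p)_i = gamma(i),   i,j = 1..p.
Substitute the sample gammas (Toeplitz matrix and right-hand side of size 1):
  Gamma_p = [[3.1526]]
  r_p     = [0.6936]
With p = 1 this is the single equation gamma(0) phi_1 = gamma(1):
  phi_hat_1 = gamma(1) / gamma(0) = 0.6936 / 3.1526 = 0.2200.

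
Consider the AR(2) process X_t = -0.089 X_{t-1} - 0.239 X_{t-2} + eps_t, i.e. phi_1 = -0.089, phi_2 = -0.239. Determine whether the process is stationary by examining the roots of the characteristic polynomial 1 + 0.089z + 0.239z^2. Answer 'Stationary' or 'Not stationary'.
\text{Stationary}

The AR(p) characteristic polynomial is P(z) = 1 + 0.089z + 0.239z^2.
Stationarity requires all roots to lie outside the unit circle, i.e. |z| > 1 for every root.
Set 1 + (0.089) z + (0.239) z^2 = 0, i.e. a z^2 + b z + c = 0 with a = 0.239, b = 0.089, c = 1.
Discriminant D = b^2 - 4ac = (0.089)^2 - 4*(0.239)*1 = 0.007921 - (0.956) = -0.948079.
D < 0, so the roots are the complex-conjugate pair z = (-b +/- i sqrt(-D)) / (2a) = -0.1862 +/- 2.037i.
For a conjugate pair |z|^2 = z * conj(z) = (product of roots) = c/a = 1/(0.239) = 4.1841, so |z| = sqrt(4.1841) = 2.0455 for both roots.
Moduli of all roots: 2.0455, 2.0455.
All moduli strictly greater than 1? Yes.
Verdict: Stationary.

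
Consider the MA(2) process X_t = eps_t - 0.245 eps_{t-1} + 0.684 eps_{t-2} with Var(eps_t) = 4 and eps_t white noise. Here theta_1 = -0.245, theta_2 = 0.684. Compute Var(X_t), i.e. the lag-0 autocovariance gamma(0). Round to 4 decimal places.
\gamma(0) = 6.1115

For an MA(q) process X_t = eps_t + sum_i theta_i eps_{t-i} with
Var(eps_t) = sigma^2, the variance is
  gamma(0) = sigma^2 * (1 + sum_i theta_i^2).
  sum_i theta_i^2 = (-0.245)^2 + (0.684)^2 = 0.060025 + 0.467856 = 0.527881.
  gamma(0) = 4 * (1 + 0.527881) = 4 * 1.527881 = 6.111524, which rounds to 6.1115.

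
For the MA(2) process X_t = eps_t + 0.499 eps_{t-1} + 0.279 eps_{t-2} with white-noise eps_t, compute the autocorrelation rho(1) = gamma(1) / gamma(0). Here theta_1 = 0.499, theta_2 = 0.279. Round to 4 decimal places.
\rho(1) = 0.4810

For an MA(q) process with theta_0 = 1, the autocovariance is
  gamma(k) = sigma^2 * sum_{i=0..q-k} theta_i * theta_{i+k},
and rho(k) = gamma(k) / gamma(0). Sigma^2 cancels.
  numerator   = (1)*(0.499) + (0.499)*(0.279) = 0.638221.
  denominator = (1)^2 + (0.499)^2 + (0.279)^2 = 1.326842.
  rho(1) = 0.638221 / 1.326842 = 0.4810.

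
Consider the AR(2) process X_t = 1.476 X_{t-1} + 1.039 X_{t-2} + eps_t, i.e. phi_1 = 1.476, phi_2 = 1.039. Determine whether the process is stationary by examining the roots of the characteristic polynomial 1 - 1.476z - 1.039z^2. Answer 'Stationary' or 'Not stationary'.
\text{Not stationary}

The AR(p) characteristic polynomial is P(z) = 1 - 1.476z - 1.039z^2.
Stationarity requires all roots to lie outside the unit circle, i.e. |z| > 1 for every root.
Set 1 + (-1.476) z + (-1.039) z^2 = 0, i.e. a z^2 + b z + c = 0 with a = -1.039, b = -1.476, c = 1.
Discriminant D = b^2 - 4ac = (-1.476)^2 - 4*(-1.039)*1 = 2.178576 - (-4.156) = 6.334576.
D >= 0, so the roots are real: z = (-b +/- sqrt(D)) / (2a) = (1.476 +/- 2.516858) / (-2.078).
  z_1 = (1.476 + 2.516858) / (-2.078) = -1.9215,   |z_1| = 1.9215.
  z_2 = (1.476 - 2.516858) / (-2.078) = 0.5009,   |z_2| = 0.5009.
Moduli of all roots: 1.9215, 0.5009.
All moduli strictly greater than 1? No.
Verdict: Not stationary.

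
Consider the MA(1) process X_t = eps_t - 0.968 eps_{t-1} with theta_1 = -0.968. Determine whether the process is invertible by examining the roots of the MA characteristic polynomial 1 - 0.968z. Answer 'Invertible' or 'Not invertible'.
\text{Invertible}

The MA(q) characteristic polynomial is P(z) = 1 - 0.968z.
Invertibility requires all roots to lie outside the unit circle, i.e. |z| > 1 for every root.
This is linear in z: 1 + (-0.968) z = 0  =>  z = -1/(-0.968) = 1.033058,  |z| = 1.033058.
Moduli of all roots: 1.0331.
All moduli strictly greater than 1? Yes.
Verdict: Invertible.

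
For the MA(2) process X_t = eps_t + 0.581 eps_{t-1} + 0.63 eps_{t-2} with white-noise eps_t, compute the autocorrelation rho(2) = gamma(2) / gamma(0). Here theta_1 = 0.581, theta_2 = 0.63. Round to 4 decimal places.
\rho(2) = 0.3632

For an MA(q) process with theta_0 = 1, the autocovariance is
  gamma(k) = sigma^2 * sum_{i=0..q-k} theta_i * theta_{i+k},
and rho(k) = gamma(k) / gamma(0). Sigma^2 cancels.
  numerator   = (1)*(0.63) = 0.63.
  denominator = (1)^2 + (0.581)^2 + (0.63)^2 = 1.734461.
  rho(2) = 0.63 / 1.734461 = 0.3632.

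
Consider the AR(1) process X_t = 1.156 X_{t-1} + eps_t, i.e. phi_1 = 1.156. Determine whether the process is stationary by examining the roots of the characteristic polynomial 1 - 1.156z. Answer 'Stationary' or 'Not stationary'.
\text{Not stationary}

The AR(p) characteristic polynomial is P(z) = 1 - 1.156z.
Stationarity requires all roots to lie outside the unit circle, i.e. |z| > 1 for every root.
This is linear in z: 1 + (-1.156) z = 0  =>  z = -1/(-1.156) = 0.865052,  |z| = 0.865052.
Moduli of all roots: 0.8651.
All moduli strictly greater than 1? No.
Verdict: Not stationary.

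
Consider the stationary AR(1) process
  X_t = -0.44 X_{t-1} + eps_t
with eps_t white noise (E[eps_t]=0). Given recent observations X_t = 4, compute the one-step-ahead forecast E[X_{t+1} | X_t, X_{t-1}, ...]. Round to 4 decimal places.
E[X_{t+1} \mid \mathcal F_t] = -1.7600

For an AR(p) model X_t = c + sum_i phi_i X_{t-i} + eps_t, the
one-step-ahead conditional mean is
  E[X_{t+1} | X_t, ...] = c + sum_i phi_i X_{t+1-i}.
Substitute known values:
  E[X_{t+1} | ...] = (-0.44) * (4)
                   = -1.7600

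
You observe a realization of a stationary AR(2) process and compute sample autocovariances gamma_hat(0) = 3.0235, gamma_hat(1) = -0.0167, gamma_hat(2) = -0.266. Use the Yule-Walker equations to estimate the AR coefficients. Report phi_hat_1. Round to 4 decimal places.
\hat\phi_{1} = -0.0060

The Yule-Walker equations for an AR(p) process read, in matrix form,
  Gamma_p phi = r_p,   with   (Gamma_p)_{ij} = gamma(|i - j|),
                       (r_p)_i = gamma(i),   i,j = 1..p.
Substitute the sample gammas (Toeplitz matrix and right-hand side of size 2):
  Gamma_p = [[3.0235, -0.0167], [-0.0167, 3.0235]]
  r_p     = [-0.0167, -0.266]
Written out:
  3.0235 phi_1 - 0.0167 phi_2 = -0.0167
  -0.0167 phi_1 + 3.0235 phi_2 = -0.266
Solve by Cramer's rule:
  det = gamma(0)^2 - gamma(1)^2 = (3.0235)^2 - (-0.0167)^2 = 9.14155225 - 0.00027889 = 9.14127336
  phi_hat_1 = [gamma(1) gamma(0) - gamma(1) gamma(2)] / det = [(-0.0167)(3.0235) - (-0.0167)(-0.266)] / 9.14127336 = -0.05493465 / 9.14127336 = -0.006
  phi_hat_2 = [gamma(0) gamma(2) - gamma(1)^2] / det = [(3.0235)(-0.266) - (-0.0167)^2] / 9.14127336 = -0.80452989 / 9.14127336 = -0.088
So phi_hat = [-0.0060, -0.0880].
Therefore phi_hat_1 = -0.0060.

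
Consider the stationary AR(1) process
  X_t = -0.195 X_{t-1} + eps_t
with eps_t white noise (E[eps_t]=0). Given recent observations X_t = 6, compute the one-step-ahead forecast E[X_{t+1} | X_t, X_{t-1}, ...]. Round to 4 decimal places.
E[X_{t+1} \mid \mathcal F_t] = -1.1700

For an AR(p) model X_t = c + sum_i phi_i X_{t-i} + eps_t, the
one-step-ahead conditional mean is
  E[X_{t+1} | X_t, ...] = c + sum_i phi_i X_{t+1-i}.
Substitute known values:
  E[X_{t+1} | ...] = (-0.195) * (6)
                   = -1.1700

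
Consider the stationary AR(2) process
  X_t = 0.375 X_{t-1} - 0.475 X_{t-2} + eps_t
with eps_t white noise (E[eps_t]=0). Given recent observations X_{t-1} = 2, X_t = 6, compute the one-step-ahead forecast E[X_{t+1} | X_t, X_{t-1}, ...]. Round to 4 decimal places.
E[X_{t+1} \mid \mathcal F_t] = 1.3000

For an AR(p) model X_t = c + sum_i phi_i X_{t-i} + eps_t, the
one-step-ahead conditional mean is
  E[X_{t+1} | X_t, ...] = c + sum_i phi_i X_{t+1-i}.
Substitute known values:
  E[X_{t+1} | ...] = (0.375) * (6) + (-0.475) * (2)
                   = 1.3000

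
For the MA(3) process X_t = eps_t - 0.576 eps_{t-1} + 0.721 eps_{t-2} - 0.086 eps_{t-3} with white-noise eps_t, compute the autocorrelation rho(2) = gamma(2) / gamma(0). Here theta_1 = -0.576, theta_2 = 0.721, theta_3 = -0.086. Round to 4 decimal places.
\rho(2) = 0.4145

For an MA(q) process with theta_0 = 1, the autocovariance is
  gamma(k) = sigma^2 * sum_{i=0..q-k} theta_i * theta_{i+k},
and rho(k) = gamma(k) / gamma(0). Sigma^2 cancels.
  numerator   = (1)*(0.721) + (-0.576)*(-0.086) = 0.770536.
  denominator = (1)^2 + (-0.576)^2 + (0.721)^2 + (-0.086)^2 = 1.859013.
  rho(2) = 0.770536 / 1.859013 = 0.4145.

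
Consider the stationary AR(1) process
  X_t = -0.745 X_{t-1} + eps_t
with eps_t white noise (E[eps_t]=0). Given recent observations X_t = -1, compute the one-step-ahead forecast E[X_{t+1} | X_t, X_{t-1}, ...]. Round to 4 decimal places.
E[X_{t+1} \mid \mathcal F_t] = 0.7450

For an AR(p) model X_t = c + sum_i phi_i X_{t-i} + eps_t, the
one-step-ahead conditional mean is
  E[X_{t+1} | X_t, ...] = c + sum_i phi_i X_{t+1-i}.
Substitute known values:
  E[X_{t+1} | ...] = (-0.745) * (-1)
                   = 0.7450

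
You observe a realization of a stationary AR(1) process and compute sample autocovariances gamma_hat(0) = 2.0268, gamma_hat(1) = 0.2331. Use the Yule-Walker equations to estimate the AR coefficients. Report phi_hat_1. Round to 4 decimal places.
\hat\phi_{1} = 0.1150

The Yule-Walker equations for an AR(p) process read, in matrix form,
  Gamma_p phi = r_p,   with   (Gamma_p)_{ij} = gamma(|i - j|),
                       (r_p)_i = gamma(i),   i,j = 1..p.
Substitute the sample gammas (Toeplitz matrix and right-hand side of size 1):
  Gamma_p = [[2.0268]]
  r_p     = [0.2331]
With p = 1 this is the single equation gamma(0) phi_1 = gamma(1):
  phi_hat_1 = gamma(1) / gamma(0) = 0.2331 / 2.0268 = 0.1150.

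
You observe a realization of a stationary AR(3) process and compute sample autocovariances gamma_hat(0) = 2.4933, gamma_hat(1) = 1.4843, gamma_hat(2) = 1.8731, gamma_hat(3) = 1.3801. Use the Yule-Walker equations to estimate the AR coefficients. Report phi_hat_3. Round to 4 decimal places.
\hat\phi_{3} = 0.0380

The Yule-Walker equations for an AR(p) process read, in matrix form,
  Gamma_p phi = r_p,   with   (Gamma_p)_{ij} = gamma(|i - j|),
                       (r_p)_i = gamma(i),   i,j = 1..p.
Substitute the sample gammas (Toeplitz matrix and right-hand side of size 3):
  Gamma_p = [[2.4933, 1.4843, 1.8731], [1.4843, 2.4933, 1.4843], [1.8731, 1.4843, 2.4933]]
  r_p     = [1.4843, 1.8731, 1.3801]
Written out (R1..R3):
  (R1) 2.4933 phi_1 + 1.4843 phi_2 + 1.8731 phi_3 = 1.4843
  (R2) 1.4843 phi_1 + 2.4933 phi_2 + 1.4843 phi_3 = 1.8731
  (R3) 1.8731 phi_1 + 1.4843 phi_2 + 2.4933 phi_3 = 1.3801
Gaussian elimination:
  R2 <- R2 - (1.4843/2.4933) R1 = R2 - (0.595315) R1:  1.609673 phi_2 + 0.369215 phi_3 = 0.989473
  R3 <- R3 - (1.8731/2.4933) R1 = R3 - (0.751253) R1:  0.369215 phi_2 + 1.086127 phi_3 = 0.265015
  R3 <- R3 - (0.369215/1.609673) R2 = R3 - (0.229372) R2:  1.00144 phi_3 = 0.038057
Back-substitution:
  phi_hat_3 = 0.038057 / 1.00144 = 0.038002
  phi_hat_2 = (0.989473 - (0.369215)(0.038002)) / 1.609673 = 0.605988
  phi_hat_1 = (1.4843 - (1.4843)(0.605988) - (1.8731)(0.038002)) / 2.4933 = 0.206012
So phi_hat = [0.2060, 0.6060, 0.0380].
Therefore phi_hat_3 = 0.0380.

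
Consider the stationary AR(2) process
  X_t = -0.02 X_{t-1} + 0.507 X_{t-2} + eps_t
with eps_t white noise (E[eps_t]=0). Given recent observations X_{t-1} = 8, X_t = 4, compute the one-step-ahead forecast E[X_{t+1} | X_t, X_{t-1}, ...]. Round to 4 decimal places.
E[X_{t+1} \mid \mathcal F_t] = 3.9760

For an AR(p) model X_t = c + sum_i phi_i X_{t-i} + eps_t, the
one-step-ahead conditional mean is
  E[X_{t+1} | X_t, ...] = c + sum_i phi_i X_{t+1-i}.
Substitute known values:
  E[X_{t+1} | ...] = (-0.02) * (4) + (0.507) * (8)
                   = 3.9760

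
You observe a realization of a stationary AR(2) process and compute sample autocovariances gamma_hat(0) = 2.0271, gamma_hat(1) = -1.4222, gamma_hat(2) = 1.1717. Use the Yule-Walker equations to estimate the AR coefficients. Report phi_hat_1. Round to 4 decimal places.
\hat\phi_{1} = -0.5831

The Yule-Walker equations for an AR(p) process read, in matrix form,
  Gamma_p phi = r_p,   with   (Gamma_p)_{ij} = gamma(|i - j|),
                       (r_p)_i = gamma(i),   i,j = 1..p.
Substitute the sample gammas (Toeplitz matrix and right-hand side of size 2):
  Gamma_p = [[2.0271, -1.4222], [-1.4222, 2.0271]]
  r_p     = [-1.4222, 1.1717]
Written out:
  2.0271 phi_1 - 1.4222 phi_2 = -1.4222
  -1.4222 phi_1 + 2.0271 phi_2 = 1.1717
Solve by Cramer's rule:
  det = gamma(0)^2 - gamma(1)^2 = (2.0271)^2 - (-1.4222)^2 = 4.10913441 - 2.02265284 = 2.08648157
  phi_hat_1 = [gamma(1) gamma(0) - gamma(1) gamma(2)] / det = [(-1.4222)(2.0271) - (-1.4222)(1.1717)] / 2.08648157 = -1.21654988 / 2.08648157 = -0.5831
  phi_hat_2 = [gamma(0) gamma(2) - gamma(1)^2] / det = [(2.0271)(1.1717) - (-1.4222)^2] / 2.08648157 = 0.35250023 / 2.08648157 = 0.1689
So phi_hat = [-0.5831, 0.1689].
Therefore phi_hat_1 = -0.5831.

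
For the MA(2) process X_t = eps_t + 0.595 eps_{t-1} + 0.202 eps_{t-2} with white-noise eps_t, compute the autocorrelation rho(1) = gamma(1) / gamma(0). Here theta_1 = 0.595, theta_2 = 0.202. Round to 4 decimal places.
\rho(1) = 0.5127

For an MA(q) process with theta_0 = 1, the autocovariance is
  gamma(k) = sigma^2 * sum_{i=0..q-k} theta_i * theta_{i+k},
and rho(k) = gamma(k) / gamma(0). Sigma^2 cancels.
  numerator   = (1)*(0.595) + (0.595)*(0.202) = 0.71519.
  denominator = (1)^2 + (0.595)^2 + (0.202)^2 = 1.394829.
  rho(1) = 0.71519 / 1.394829 = 0.5127.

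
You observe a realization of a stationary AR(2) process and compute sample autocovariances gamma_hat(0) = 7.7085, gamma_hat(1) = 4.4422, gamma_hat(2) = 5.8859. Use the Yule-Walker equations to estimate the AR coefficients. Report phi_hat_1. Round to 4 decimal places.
\hat\phi_{1} = 0.2040

The Yule-Walker equations for an AR(p) process read, in matrix form,
  Gamma_p phi = r_p,   with   (Gamma_p)_{ij} = gamma(|i - j|),
                       (r_p)_i = gamma(i),   i,j = 1..p.
Substitute the sample gammas (Toeplitz matrix and right-hand side of size 2):
  Gamma_p = [[7.7085, 4.4422], [4.4422, 7.7085]]
  r_p     = [4.4422, 5.8859]
Written out:
  7.7085 phi_1 + 4.4422 phi_2 = 4.4422
  4.4422 phi_1 + 7.7085 phi_2 = 5.8859
Solve by Cramer's rule:
  det = gamma(0)^2 - gamma(1)^2 = (7.7085)^2 - (4.4422)^2 = 59.42097225 - 19.73314084 = 39.68783141
  phi_hat_1 = [gamma(1) gamma(0) - gamma(1) gamma(2)] / det = [(4.4422)(7.7085) - (4.4422)(5.8859)] / 39.68783141 = 8.09635372 / 39.68783141 = 0.204
  phi_hat_2 = [gamma(0) gamma(2) - gamma(1)^2] / det = [(7.7085)(5.8859) - (4.4422)^2] / 39.68783141 = 25.63831931 / 39.68783141 = 0.646
So phi_hat = [0.2040, 0.6460].
Therefore phi_hat_1 = 0.2040.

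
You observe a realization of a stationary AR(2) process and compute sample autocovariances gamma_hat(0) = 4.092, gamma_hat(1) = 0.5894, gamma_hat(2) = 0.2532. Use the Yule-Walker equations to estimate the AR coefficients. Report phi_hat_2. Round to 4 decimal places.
\hat\phi_{2} = 0.0420

The Yule-Walker equations for an AR(p) process read, in matrix form,
  Gamma_p phi = r_p,   with   (Gamma_p)_{ij} = gamma(|i - j|),
                       (r_p)_i = gamma(i),   i,j = 1..p.
Substitute the sample gammas (Toeplitz matrix and right-hand side of size 2):
  Gamma_p = [[4.092, 0.5894], [0.5894, 4.092]]
  r_p     = [0.5894, 0.2532]
Written out:
  4.092 phi_1 + 0.5894 phi_2 = 0.5894
  0.5894 phi_1 + 4.092 phi_2 = 0.2532
Solve by Cramer's rule:
  det = gamma(0)^2 - gamma(1)^2 = (4.092)^2 - (0.5894)^2 = 16.744464 - 0.34739236 = 16.39707164
  phi_hat_1 = [gamma(1) gamma(0) - gamma(1) gamma(2)] / det = [(0.5894)(4.092) - (0.5894)(0.2532)] / 16.39707164 = 2.26258872 / 16.39707164 = 0.138
  phi_hat_2 = [gamma(0) gamma(2) - gamma(1)^2] / det = [(4.092)(0.2532) - (0.5894)^2] / 16.39707164 = 0.68870204 / 16.39707164 = 0.042
So phi_hat = [0.1380, 0.0420].
Therefore phi_hat_2 = 0.0420.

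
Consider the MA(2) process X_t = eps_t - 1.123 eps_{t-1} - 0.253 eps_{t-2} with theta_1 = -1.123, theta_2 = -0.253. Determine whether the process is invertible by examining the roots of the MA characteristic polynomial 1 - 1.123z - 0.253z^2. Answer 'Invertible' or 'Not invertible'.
\text{Not invertible}

The MA(q) characteristic polynomial is P(z) = 1 - 1.123z - 0.253z^2.
Invertibility requires all roots to lie outside the unit circle, i.e. |z| > 1 for every root.
Set 1 + (-1.123) z + (-0.253) z^2 = 0, i.e. a z^2 + b z + c = 0 with a = -0.253, b = -1.123, c = 1.
Discriminant D = b^2 - 4ac = (-1.123)^2 - 4*(-0.253)*1 = 1.261129 - (-1.012) = 2.273129.
D >= 0, so the roots are real: z = (-b +/- sqrt(D)) / (2a) = (1.123 +/- 1.50769) / (-0.506).
  z_1 = (1.123 + 1.50769) / (-0.506) = -5.199,   |z_1| = 5.199.
  z_2 = (1.123 - 1.50769) / (-0.506) = 0.7603,   |z_2| = 0.7603.
Moduli of all roots: 5.1990, 0.7603.
All moduli strictly greater than 1? No.
Verdict: Not invertible.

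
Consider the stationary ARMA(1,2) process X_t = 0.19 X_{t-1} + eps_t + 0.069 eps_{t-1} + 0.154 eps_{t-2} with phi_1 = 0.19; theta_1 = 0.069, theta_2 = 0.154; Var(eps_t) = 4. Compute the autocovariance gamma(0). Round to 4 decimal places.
\gamma(0) = 4.4397

Multiply the model equation by X_{t-k} and take expectations. With theta_0 = psi_0 = 1 and psi_j the MA(infinity) weights, this gives
  gamma(k) - sum_i phi_i gamma(k-i) = c_k,
  c_k = sigma^2 * sum_{j=k..q} theta_j psi_{j-k}   (c_k = 0 for k > q),
using gamma(-m) = gamma(m).
psi-weights needed (psi_j = theta_j + sum_i phi_i psi_{j-i}):
  psi_1 = theta_1 + phi_1 = 0.069 + (0.19) = 0.259
  psi_2 = theta_2 + phi_1 psi_1 = 0.154 + (0.19)(0.259) = 0.20321
Right-hand sides:
  c_0 = sigma^2 (1 + theta_1 psi_1 + theta_2 psi_2) = 4 * (1 + (0.069)(0.259) + (0.154)(0.20321)) = 4 * 1.049165 = 4.196661
  c_1 = sigma^2 (theta_1 + theta_2 psi_1) = 4 * (0.069 + (0.154)(0.259)) = 0.435544
  c_2 = sigma^2 theta_2 = 4 * (0.154) = 0.616
Equations for k = 0 and k = 1 (AR order 1):
  gamma(0) = phi_1 gamma(1) + c_0
  gamma(1) = phi_1 gamma(0) + c_1
Substituting the second into the first: gamma(0) (1 - phi_1^2) = c_0 + phi_1 c_1, so
  gamma(0) = (c_0 + phi_1 c_1) / (1 - phi_1^2) = (4.196661 + (0.19)(0.435544)) / (1 - (0.19)^2) = 4.279415 / 0.9639 = 4.439687.
Therefore gamma(0) = 4.4397 (to 4 decimal places).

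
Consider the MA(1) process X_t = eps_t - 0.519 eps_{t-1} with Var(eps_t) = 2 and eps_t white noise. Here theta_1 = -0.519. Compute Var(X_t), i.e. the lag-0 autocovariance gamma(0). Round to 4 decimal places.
\gamma(0) = 2.5387

For an MA(q) process X_t = eps_t + sum_i theta_i eps_{t-i} with
Var(eps_t) = sigma^2, the variance is
  gamma(0) = sigma^2 * (1 + sum_i theta_i^2).
  sum_i theta_i^2 = (-0.519)^2 = 0.269361.
  gamma(0) = 2 * (1 + 0.269361) = 2 * 1.269361 = 2.538722, which rounds to 2.5387.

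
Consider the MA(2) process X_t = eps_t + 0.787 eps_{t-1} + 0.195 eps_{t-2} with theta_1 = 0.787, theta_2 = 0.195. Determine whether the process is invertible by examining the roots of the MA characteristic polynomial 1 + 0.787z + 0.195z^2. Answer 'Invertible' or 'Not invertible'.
\text{Invertible}

The MA(q) characteristic polynomial is P(z) = 1 + 0.787z + 0.195z^2.
Invertibility requires all roots to lie outside the unit circle, i.e. |z| > 1 for every root.
Set 1 + (0.787) z + (0.195) z^2 = 0, i.e. a z^2 + b z + c = 0 with a = 0.195, b = 0.787, c = 1.
Discriminant D = b^2 - 4ac = (0.787)^2 - 4*(0.195)*1 = 0.619369 - (0.78) = -0.160631.
D < 0, so the roots are the complex-conjugate pair z = (-b +/- i sqrt(-D)) / (2a) = -2.0179 +/- 1.0277i.
For a conjugate pair |z|^2 = z * conj(z) = (product of roots) = c/a = 1/(0.195) = 5.128205, so |z| = sqrt(5.128205) = 2.2646 for both roots.
Moduli of all roots: 2.2646, 2.2646.
All moduli strictly greater than 1? Yes.
Verdict: Invertible.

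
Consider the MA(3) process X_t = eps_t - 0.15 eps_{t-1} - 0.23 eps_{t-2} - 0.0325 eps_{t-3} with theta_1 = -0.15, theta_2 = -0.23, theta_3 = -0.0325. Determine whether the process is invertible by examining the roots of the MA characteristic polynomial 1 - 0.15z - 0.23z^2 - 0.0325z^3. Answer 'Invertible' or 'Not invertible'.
\text{Invertible}

The MA(q) characteristic polynomial is P(z) = 1 - 0.15z - 0.23z^2 - 0.0325z^3.
Invertibility requires all roots to lie outside the unit circle, i.e. |z| > 1 for every root.
Degree 3: look for a simple real root z0 first, then factor out (1 - z/z0) and solve the remaining quadratic.
Testing z0 = -4: P(-4) = 1 + (-0.15)(-4) + (-0.23)(-4)^2 + (-0.0325)(-4)^3
  = 1 + (0.6) + (-3.68) + (2.08) = 0.  So z_0 = -4 is a root, |z_0| = 4.
Divide out the factor (1 + 0.25 z) = (1 - z/z0) (since 1/z0 = -0.25):
  P(z) = (1 + 0.25 z)(1 + (-0.4) z + (-0.13) z^2)
  [check: z-coef -0.4 - (-0.25) = -0.15; z^2-coef -0.13 - (-0.25)(-0.4) = -0.23; z^3-coef -(-0.25)(-0.13) = -0.0325.]
Remaining roots from the quadratic factor 1 + (-0.4) z + (-0.13) z^2:
  Set 1 + (-0.4) z + (-0.13) z^2 = 0, i.e. a z^2 + b z + c = 0 with a = -0.13, b = -0.4, c = 1.
  Discriminant D = b^2 - 4ac = (-0.4)^2 - 4*(-0.13)*1 = 0.16 - (-0.52) = 0.68.
  D >= 0, so the roots are real: z = (-b +/- sqrt(D)) / (2a) = (0.4 +/- 0.824621) / (-0.26).
    z_1 = (0.4 + 0.824621) / (-0.26) = -4.7101,   |z_1| = 4.7101.
    z_2 = (0.4 - 0.824621) / (-0.26) = 1.6332,   |z_2| = 1.6332.
Moduli of all roots: 4.0000, 4.7101, 1.6332.
All moduli strictly greater than 1? Yes.
Verdict: Invertible.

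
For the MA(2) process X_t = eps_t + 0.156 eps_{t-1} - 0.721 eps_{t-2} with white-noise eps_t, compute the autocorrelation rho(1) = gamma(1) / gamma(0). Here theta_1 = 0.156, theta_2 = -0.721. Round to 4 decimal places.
\rho(1) = 0.0282

For an MA(q) process with theta_0 = 1, the autocovariance is
  gamma(k) = sigma^2 * sum_{i=0..q-k} theta_i * theta_{i+k},
and rho(k) = gamma(k) / gamma(0). Sigma^2 cancels.
  numerator   = (1)*(0.156) + (0.156)*(-0.721) = 0.043524.
  denominator = (1)^2 + (0.156)^2 + (-0.721)^2 = 1.544177.
  rho(1) = 0.043524 / 1.544177 = 0.0282.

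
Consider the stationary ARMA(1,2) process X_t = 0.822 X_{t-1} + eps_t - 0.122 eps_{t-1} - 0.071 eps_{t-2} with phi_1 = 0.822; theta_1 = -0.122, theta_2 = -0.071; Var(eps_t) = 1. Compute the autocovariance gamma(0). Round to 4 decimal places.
\gamma(0) = 2.2745

Multiply the model equation by X_{t-k} and take expectations. With theta_0 = psi_0 = 1 and psi_j the MA(infinity) weights, this gives
  gamma(k) - sum_i phi_i gamma(k-i) = c_k,
  c_k = sigma^2 * sum_{j=k..q} theta_j psi_{j-k}   (c_k = 0 for k > q),
using gamma(-m) = gamma(m).
psi-weights needed (psi_j = theta_j + sum_i phi_i psi_{j-i}):
  psi_1 = theta_1 + phi_1 = -0.122 + (0.822) = 0.7
  psi_2 = theta_2 + phi_1 psi_1 = -0.071 + (0.822)(0.7) = 0.5044
Right-hand sides:
  c_0 = sigma^2 (1 + theta_1 psi_1 + theta_2 psi_2) = 1 * (1 + (-0.122)(0.7) + (-0.071)(0.5044)) = 1 * 0.878788 = 0.878788
  c_1 = sigma^2 (theta_1 + theta_2 psi_1) = 1 * (-0.122 + (-0.071)(0.7)) = -0.1717
  c_2 = sigma^2 theta_2 = 1 * (-0.071) = -0.071
Equations for k = 0 and k = 1 (AR order 1):
  gamma(0) = phi_1 gamma(1) + c_0
  gamma(1) = phi_1 gamma(0) + c_1
Substituting the second into the first: gamma(0) (1 - phi_1^2) = c_0 + phi_1 c_1, so
  gamma(0) = (c_0 + phi_1 c_1) / (1 - phi_1^2) = (0.878788 + (0.822)(-0.1717)) / (1 - (0.822)^2) = 0.73765 / 0.324316 = 2.27448.
Therefore gamma(0) = 2.2745 (to 4 decimal places).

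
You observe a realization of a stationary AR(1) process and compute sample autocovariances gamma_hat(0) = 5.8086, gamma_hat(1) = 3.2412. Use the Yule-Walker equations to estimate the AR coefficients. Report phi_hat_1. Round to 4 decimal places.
\hat\phi_{1} = 0.5580

The Yule-Walker equations for an AR(p) process read, in matrix form,
  Gamma_p phi = r_p,   with   (Gamma_p)_{ij} = gamma(|i - j|),
                       (r_p)_i = gamma(i),   i,j = 1..p.
Substitute the sample gammas (Toeplitz matrix and right-hand side of size 1):
  Gamma_p = [[5.8086]]
  r_p     = [3.2412]
With p = 1 this is the single equation gamma(0) phi_1 = gamma(1):
  phi_hat_1 = gamma(1) / gamma(0) = 3.2412 / 5.8086 = 0.5580.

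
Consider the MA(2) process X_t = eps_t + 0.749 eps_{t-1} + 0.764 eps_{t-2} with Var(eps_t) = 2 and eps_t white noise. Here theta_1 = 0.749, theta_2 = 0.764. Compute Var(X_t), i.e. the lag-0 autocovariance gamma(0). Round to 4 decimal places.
\gamma(0) = 4.2894

For an MA(q) process X_t = eps_t + sum_i theta_i eps_{t-i} with
Var(eps_t) = sigma^2, the variance is
  gamma(0) = sigma^2 * (1 + sum_i theta_i^2).
  sum_i theta_i^2 = (0.749)^2 + (0.764)^2 = 0.561001 + 0.583696 = 1.144697.
  gamma(0) = 2 * (1 + 1.144697) = 2 * 2.144697 = 4.289394, which rounds to 4.2894.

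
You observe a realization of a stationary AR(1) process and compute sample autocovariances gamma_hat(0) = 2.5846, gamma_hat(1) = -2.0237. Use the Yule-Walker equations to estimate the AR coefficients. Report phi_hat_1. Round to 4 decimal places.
\hat\phi_{1} = -0.7830

The Yule-Walker equations for an AR(p) process read, in matrix form,
  Gamma_p phi = r_p,   with   (Gamma_p)_{ij} = gamma(|i - j|),
                       (r_p)_i = gamma(i),   i,j = 1..p.
Substitute the sample gammas (Toeplitz matrix and right-hand side of size 1):
  Gamma_p = [[2.5846]]
  r_p     = [-2.0237]
With p = 1 this is the single equation gamma(0) phi_1 = gamma(1):
  phi_hat_1 = gamma(1) / gamma(0) = -2.0237 / 2.5846 = -0.7830.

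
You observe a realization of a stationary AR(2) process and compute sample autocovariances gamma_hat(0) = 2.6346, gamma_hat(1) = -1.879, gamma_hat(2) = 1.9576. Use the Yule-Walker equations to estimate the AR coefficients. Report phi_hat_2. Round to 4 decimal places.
\hat\phi_{2} = 0.4770

The Yule-Walker equations for an AR(p) process read, in matrix form,
  Gamma_p phi = r_p,   with   (Gamma_p)_{ij} = gamma(|i - j|),
                       (r_p)_i = gamma(i),   i,j = 1..p.
Substitute the sample gammas (Toeplitz matrix and right-hand side of size 2):
  Gamma_p = [[2.6346, -1.879], [-1.879, 2.6346]]
  r_p     = [-1.879, 1.9576]
Written out:
  2.6346 phi_1 - 1.879 phi_2 = -1.879
  -1.879 phi_1 + 2.6346 phi_2 = 1.9576
Solve by Cramer's rule:
  det = gamma(0)^2 - gamma(1)^2 = (2.6346)^2 - (-1.879)^2 = 6.94111716 - 3.530641 = 3.41047616
  phi_hat_1 = [gamma(1) gamma(0) - gamma(1) gamma(2)] / det = [(-1.879)(2.6346) - (-1.879)(1.9576)] / 3.41047616 = -1.272083 / 3.41047616 = -0.373
  phi_hat_2 = [gamma(0) gamma(2) - gamma(1)^2] / det = [(2.6346)(1.9576) - (-1.879)^2] / 3.41047616 = 1.62685196 / 3.41047616 = 0.477
So phi_hat = [-0.3730, 0.4770].
Therefore phi_hat_2 = 0.4770.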